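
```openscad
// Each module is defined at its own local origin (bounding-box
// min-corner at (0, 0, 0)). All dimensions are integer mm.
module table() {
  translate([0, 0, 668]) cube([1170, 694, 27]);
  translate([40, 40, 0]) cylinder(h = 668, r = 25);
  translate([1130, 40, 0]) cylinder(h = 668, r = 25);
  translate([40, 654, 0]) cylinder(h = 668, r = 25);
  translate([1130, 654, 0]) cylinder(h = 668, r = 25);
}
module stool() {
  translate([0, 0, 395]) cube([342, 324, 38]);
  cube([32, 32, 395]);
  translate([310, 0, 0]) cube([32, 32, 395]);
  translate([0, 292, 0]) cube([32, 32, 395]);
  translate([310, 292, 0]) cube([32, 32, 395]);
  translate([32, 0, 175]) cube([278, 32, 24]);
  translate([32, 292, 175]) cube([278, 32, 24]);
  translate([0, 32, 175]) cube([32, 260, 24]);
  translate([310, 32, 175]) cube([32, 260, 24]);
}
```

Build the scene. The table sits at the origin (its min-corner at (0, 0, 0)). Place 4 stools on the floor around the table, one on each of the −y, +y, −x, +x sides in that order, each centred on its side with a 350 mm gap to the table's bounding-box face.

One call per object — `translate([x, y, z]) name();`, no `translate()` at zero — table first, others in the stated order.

table();
translate([414, -674, 0]) stool();
translate([414, 1044, 0]) stool();
translate([-692, 185, 0]) stool();
translate([1520, 185, 0]) stool();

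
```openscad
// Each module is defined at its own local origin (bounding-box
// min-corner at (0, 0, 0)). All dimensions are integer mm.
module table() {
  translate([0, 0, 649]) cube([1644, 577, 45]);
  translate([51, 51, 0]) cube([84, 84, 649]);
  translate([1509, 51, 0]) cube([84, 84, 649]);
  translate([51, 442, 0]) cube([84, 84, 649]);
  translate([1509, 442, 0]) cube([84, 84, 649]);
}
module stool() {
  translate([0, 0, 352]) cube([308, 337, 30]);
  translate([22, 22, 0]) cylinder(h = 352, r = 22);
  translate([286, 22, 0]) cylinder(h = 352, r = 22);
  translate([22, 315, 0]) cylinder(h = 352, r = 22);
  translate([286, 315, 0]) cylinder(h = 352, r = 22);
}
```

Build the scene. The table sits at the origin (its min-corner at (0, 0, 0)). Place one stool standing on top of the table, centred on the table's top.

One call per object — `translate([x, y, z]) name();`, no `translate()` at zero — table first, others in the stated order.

table();
translate([668, 120, 694]) stool();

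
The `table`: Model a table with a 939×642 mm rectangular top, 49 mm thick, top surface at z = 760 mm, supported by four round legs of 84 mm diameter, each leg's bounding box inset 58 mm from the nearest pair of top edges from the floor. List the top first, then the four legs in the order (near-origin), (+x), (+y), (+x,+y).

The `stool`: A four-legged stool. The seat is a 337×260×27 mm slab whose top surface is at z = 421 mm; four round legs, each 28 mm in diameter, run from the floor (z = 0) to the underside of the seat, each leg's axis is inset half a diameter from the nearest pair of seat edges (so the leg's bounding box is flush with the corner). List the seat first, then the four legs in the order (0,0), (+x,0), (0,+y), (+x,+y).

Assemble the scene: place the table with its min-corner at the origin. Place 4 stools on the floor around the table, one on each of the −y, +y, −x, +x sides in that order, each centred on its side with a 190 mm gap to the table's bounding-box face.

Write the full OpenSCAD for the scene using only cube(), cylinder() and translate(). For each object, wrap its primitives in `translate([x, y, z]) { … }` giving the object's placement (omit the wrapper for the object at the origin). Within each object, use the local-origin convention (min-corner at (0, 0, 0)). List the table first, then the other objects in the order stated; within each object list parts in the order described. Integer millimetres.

translate([0, 0, 711]) cube([939, 642, 49]);
translate([100, 100, 0]) cylinder(h = 711, r = 42);
translate([839, 100, 0]) cylinder(h = 711, r = 42);
translate([100, 542, 0]) cylinder(h = 711, r = 42);
translate([839, 542, 0]) cylinder(h = 711, r = 42);
translate([301, -450, 0]) {
  translate([0, 0, 394]) cube([337, 260, 27]);
  translate([14, 14, 0]) cylinder(h = 394, r = 14);
  translate([323, 14, 0]) cylinder(h = 394, r = 14);
  translate([14, 246, 0]) cylinder(h = 394, r = 14);
  translate([323, 246, 0]) cylinder(h = 394, r = 14);
}
translate([301, 832, 0]) {
  translate([0, 0, 394]) cube([337, 260, 27]);
  translate([14, 14, 0]) cylinder(h = 394, r = 14);
  translate([323, 14, 0]) cylinder(h = 394, r = 14);
  translate([14, 246, 0]) cylinder(h = 394, r = 14);
  translate([323, 246, 0]) cylinder(h = 394, r = 14);
}
translate([-527, 191, 0]) {
  translate([0, 0, 394]) cube([337, 260, 27]);
  translate([14, 14, 0]) cylinder(h = 394, r = 14);
  translate([323, 14, 0]) cylinder(h = 394, r = 14);
  translate([14, 246, 0]) cylinder(h = 394, r = 14);
  translate([323, 246, 0]) cylinder(h = 394, r = 14);
}
translate([1129, 191, 0]) {
  translate([0, 0, 394]) cube([337, 260, 27]);
  translate([14, 14, 0]) cylinder(h = 394, r = 14);
  translate([323, 14, 0]) cylinder(h = 394, r = 14);
  translate([14, 246, 0]) cylinder(h = 394, r = 14);
  translate([323, 246, 0]) cylinder(h = 394, r = 14);
}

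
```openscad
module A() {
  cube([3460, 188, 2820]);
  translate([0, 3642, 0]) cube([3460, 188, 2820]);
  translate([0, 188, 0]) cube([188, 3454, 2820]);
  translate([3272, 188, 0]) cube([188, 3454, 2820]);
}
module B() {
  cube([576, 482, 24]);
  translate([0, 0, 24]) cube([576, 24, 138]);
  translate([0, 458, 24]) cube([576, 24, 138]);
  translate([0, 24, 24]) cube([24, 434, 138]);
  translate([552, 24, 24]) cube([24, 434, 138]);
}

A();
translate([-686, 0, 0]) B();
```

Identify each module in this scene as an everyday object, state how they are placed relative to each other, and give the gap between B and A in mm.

The open box's nearest face is 110 mm from the house frame's −x face.

A is a house frame. B is an open box. The open box is on the floor beside the house frame on its −x side. The gap between the open box and the house frame is 110 mm.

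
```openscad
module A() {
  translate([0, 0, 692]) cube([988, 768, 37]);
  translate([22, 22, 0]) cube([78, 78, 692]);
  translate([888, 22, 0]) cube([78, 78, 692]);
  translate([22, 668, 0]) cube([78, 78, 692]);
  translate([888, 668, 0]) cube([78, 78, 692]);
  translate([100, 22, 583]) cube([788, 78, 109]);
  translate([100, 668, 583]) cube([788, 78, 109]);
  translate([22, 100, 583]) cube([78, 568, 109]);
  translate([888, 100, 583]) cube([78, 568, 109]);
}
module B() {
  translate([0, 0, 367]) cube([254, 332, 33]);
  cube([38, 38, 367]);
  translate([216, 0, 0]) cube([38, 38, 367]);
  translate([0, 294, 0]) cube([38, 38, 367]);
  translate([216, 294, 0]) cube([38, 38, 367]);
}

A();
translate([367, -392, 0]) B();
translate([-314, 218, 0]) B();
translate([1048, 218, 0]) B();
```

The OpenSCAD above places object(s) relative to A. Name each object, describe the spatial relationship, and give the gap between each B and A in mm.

Each stool's nearest face is 60 mm from the table's bounding box.

A is a table. B is a stool. Three stools sit around the table at the −y, −x, +x sides. The gap between each stool and the table is 60 mm.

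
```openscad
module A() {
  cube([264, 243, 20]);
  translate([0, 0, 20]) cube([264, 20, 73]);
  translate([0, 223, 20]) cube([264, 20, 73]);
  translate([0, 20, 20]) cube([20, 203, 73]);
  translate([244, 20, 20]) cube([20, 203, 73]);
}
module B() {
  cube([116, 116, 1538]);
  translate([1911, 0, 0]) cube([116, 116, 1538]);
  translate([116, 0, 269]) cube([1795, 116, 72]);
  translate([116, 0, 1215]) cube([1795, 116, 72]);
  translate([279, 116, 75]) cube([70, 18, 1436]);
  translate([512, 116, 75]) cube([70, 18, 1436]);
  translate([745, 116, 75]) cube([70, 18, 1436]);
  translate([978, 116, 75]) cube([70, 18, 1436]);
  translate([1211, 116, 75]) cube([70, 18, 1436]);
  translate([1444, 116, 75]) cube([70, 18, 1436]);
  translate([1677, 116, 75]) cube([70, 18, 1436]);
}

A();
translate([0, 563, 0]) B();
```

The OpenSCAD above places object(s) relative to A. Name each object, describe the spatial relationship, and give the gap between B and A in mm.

The fence section's nearest face is 320 mm from the open box's +y face.

A is an open box. B is a fence section. The fence section is on the floor beside the open box on its +y side. The gap between the fence section and the open box is 320 mm.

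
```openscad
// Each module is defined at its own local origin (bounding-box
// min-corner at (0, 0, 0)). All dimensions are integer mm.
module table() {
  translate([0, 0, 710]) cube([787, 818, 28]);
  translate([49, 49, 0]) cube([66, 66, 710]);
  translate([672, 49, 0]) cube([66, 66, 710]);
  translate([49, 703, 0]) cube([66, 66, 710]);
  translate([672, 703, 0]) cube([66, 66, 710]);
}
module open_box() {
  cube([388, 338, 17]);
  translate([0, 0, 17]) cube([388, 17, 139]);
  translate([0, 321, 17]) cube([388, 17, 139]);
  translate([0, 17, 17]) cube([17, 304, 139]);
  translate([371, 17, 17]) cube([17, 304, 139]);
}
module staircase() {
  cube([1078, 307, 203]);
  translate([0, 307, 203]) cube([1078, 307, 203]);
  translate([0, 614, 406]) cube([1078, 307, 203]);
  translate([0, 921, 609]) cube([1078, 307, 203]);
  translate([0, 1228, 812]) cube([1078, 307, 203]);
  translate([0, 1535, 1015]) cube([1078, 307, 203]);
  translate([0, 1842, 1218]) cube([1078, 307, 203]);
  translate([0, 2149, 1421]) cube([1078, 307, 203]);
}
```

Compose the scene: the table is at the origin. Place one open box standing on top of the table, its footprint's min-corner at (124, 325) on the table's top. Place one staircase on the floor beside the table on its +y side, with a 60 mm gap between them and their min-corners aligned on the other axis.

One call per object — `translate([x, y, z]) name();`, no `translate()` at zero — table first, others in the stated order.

table();
translate([124, 325, 738]) open_box();
translate([0, 878, 0]) staircase();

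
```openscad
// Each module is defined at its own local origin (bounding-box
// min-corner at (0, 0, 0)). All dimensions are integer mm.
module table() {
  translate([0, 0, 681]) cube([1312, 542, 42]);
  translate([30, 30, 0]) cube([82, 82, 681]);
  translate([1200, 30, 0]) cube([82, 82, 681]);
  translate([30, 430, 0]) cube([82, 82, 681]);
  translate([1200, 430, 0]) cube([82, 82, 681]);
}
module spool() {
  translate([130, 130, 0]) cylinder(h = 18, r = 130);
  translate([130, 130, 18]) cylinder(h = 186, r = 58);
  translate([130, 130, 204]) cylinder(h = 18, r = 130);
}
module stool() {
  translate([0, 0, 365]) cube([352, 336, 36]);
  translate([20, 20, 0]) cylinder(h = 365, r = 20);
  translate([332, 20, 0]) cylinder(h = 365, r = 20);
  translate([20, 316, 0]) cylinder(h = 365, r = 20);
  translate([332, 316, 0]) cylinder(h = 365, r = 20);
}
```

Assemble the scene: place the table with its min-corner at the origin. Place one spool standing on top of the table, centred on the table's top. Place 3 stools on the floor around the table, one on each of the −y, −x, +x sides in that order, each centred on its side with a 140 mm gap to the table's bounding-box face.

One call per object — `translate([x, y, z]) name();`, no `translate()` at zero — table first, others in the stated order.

table();
translate([526, 141, 723]) spool();
translate([480, -476, 0]) stool();
translate([-492, 103, 0]) stool();
translate([1452, 103, 0]) stool();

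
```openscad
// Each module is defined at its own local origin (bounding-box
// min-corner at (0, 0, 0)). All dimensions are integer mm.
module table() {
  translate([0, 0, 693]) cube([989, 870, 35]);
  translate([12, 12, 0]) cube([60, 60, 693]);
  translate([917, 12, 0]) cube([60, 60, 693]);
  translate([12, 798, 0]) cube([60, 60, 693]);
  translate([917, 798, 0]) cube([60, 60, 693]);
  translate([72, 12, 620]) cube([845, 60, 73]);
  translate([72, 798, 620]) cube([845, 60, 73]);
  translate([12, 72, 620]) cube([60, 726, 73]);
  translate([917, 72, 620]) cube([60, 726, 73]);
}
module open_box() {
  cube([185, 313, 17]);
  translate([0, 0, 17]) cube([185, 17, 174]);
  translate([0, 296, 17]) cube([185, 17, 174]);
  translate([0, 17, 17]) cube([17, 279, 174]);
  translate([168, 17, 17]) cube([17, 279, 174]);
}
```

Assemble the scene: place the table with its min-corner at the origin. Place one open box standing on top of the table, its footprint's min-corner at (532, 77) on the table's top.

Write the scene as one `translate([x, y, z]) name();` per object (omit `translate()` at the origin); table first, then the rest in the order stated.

table();
translate([532, 77, 728]) open_box();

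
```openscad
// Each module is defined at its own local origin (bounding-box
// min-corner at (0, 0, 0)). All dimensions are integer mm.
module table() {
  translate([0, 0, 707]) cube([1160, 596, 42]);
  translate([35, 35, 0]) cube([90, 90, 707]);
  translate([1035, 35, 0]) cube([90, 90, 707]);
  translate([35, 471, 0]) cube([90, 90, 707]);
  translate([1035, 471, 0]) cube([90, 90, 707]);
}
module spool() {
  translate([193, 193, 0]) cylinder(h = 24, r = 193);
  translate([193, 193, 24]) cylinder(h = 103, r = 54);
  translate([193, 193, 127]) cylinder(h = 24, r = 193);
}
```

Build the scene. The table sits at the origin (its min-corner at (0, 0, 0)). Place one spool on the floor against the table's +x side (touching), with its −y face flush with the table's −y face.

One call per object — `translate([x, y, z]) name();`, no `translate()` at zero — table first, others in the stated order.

table();
translate([1160, 0, 0]) spool();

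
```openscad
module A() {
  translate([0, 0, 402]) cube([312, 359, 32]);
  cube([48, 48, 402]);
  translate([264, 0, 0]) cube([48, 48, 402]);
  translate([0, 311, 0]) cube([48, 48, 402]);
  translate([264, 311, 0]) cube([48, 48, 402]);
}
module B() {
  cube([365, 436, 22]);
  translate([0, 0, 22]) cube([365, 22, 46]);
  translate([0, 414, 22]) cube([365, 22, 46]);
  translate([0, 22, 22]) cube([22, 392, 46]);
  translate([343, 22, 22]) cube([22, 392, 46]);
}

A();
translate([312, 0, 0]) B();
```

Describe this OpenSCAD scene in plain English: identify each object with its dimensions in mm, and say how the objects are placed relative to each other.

A is a four-legged stool. The seat is a 312×359×32 mm slab whose top surface is at z = 434 mm; four square legs, each 48×48 mm in cross-section, run from the floor (z = 0) to the underside of the seat, each flush with a corner of the seat.

B is an open storage box with external size 365×436×68 mm and wall thickness 22 mm (the base is also 22 mm thick). The base covers the whole footprint; the four walls stand on the base, with the y-facing walls full-width and the x-facing walls fitting between their inner faces.

The open box is against the stool's +x side, with their −y faces flush.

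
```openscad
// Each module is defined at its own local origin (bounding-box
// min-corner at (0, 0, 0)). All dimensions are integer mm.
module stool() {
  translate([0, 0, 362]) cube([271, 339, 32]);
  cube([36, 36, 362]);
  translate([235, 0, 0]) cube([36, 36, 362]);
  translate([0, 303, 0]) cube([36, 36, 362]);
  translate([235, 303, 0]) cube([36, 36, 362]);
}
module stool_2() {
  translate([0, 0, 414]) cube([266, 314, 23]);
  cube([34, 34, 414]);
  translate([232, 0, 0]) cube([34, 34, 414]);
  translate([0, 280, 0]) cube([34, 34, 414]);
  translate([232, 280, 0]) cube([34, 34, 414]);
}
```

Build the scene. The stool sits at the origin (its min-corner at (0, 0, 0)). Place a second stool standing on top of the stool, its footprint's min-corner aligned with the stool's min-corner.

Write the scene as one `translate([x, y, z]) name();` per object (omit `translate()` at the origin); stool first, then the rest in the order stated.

stool();
translate([0, 0, 394]) stool_2();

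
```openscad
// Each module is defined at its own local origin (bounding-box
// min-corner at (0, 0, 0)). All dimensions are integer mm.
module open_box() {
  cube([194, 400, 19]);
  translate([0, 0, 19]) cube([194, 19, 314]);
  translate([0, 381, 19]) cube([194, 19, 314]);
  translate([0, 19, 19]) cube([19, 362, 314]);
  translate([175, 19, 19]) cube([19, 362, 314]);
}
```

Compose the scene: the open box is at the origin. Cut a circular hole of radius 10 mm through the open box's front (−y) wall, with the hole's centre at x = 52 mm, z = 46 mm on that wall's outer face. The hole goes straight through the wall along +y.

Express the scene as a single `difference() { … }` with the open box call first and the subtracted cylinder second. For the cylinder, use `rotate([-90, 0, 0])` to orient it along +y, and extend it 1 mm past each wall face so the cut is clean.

difference() {
  open_box();
  translate([52, -1, 46]) rotate([-90, 0, 0]) cylinder(h = 21, r = 10);
}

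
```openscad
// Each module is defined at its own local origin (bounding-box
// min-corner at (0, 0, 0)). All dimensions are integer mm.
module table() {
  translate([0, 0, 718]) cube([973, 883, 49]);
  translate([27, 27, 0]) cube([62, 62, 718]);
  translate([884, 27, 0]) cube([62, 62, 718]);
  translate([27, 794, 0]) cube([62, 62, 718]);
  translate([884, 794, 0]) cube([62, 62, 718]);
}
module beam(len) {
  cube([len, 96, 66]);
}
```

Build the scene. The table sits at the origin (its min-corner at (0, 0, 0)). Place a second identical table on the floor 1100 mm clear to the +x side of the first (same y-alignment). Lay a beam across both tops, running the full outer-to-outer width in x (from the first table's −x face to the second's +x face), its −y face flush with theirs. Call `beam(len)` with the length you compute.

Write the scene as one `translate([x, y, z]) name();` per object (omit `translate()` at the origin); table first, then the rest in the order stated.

table();
translate([2073, 0, 0]) table();
translate([0, 0, 767]) beam(3046);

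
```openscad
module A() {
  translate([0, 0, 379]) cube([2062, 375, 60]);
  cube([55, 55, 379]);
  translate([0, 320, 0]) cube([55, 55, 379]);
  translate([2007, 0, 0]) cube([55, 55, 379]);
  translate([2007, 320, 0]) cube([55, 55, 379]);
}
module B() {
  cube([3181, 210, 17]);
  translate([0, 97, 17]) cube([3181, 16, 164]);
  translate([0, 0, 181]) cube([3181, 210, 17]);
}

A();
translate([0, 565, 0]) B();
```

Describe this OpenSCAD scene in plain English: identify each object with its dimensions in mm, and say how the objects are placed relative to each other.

A is a long wooden bench with a 2062 mm (x) × 375 mm (y) seat, 60 mm thick, its top surface 439 mm above the floor. Four 55 mm square legs at the seat corners, flush with the edges, run from z = 0 to the seat underside.

B is an I-beam lying along x, 3181 mm long. Overall section height 198 mm. Two flanges 210 mm wide (y) and 17 mm thick, one on the floor and one at the top; a web 16 mm thick runs between them, centred on the flange width.

The I-beam is on the floor beside the bench on its +y side.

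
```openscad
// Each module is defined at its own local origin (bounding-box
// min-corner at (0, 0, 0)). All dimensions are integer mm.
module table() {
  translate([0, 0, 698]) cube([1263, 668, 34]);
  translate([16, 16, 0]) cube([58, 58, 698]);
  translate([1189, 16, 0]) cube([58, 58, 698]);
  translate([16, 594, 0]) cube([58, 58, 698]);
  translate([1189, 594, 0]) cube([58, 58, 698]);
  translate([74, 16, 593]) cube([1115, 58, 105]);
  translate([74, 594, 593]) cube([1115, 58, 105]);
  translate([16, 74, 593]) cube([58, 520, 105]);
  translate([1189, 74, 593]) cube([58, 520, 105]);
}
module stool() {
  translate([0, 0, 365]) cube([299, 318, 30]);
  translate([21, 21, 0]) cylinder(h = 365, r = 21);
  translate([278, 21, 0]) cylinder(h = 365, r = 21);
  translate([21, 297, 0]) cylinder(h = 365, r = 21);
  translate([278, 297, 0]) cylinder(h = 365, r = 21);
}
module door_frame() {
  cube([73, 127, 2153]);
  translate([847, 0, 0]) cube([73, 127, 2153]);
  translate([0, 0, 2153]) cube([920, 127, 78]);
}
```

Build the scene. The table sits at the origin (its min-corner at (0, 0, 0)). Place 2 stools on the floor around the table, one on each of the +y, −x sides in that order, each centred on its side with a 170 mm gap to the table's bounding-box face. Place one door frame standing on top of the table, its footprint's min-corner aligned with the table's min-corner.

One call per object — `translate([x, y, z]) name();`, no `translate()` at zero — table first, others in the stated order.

table();
translate([482, 838, 0]) stool();
translate([-469, 175, 0]) stool();
translate([0, 0, 732]) door_frame();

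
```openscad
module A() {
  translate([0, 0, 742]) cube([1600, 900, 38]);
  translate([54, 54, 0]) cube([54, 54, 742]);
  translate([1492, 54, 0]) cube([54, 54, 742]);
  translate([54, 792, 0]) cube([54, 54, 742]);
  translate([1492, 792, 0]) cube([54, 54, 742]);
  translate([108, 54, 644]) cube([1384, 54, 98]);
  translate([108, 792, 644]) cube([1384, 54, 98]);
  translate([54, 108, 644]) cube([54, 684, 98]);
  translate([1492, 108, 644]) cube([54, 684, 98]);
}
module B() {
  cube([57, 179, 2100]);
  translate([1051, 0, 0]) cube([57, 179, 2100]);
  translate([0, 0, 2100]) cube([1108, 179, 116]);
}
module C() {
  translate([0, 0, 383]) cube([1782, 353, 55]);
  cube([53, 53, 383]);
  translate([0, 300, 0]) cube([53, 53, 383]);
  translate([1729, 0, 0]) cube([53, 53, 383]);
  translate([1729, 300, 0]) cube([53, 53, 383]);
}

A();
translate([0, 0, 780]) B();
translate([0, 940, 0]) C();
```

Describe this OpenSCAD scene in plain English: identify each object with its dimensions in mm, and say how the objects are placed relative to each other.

A is a rectangular dining table. The top is 1600×900×38 mm with its upper surface at z = 780 mm. It stands on four 54×54 mm square legs, each inset 54 mm from the nearest pair of top edges, running from the floor to the underside of the top. Four apron rails, 54 mm thick and 98 mm tall, run between adjacent legs with their top edges flush with the underside of the top and their outer faces flush with the legs' outer faces.

B is a door frame. The clear opening is 994 mm wide and 2100 mm high. Two 57 mm wide jambs, 179 mm deep, stand either side of the opening from the floor to the top of the opening. A 116 mm thick head sits across the top of both jambs, spanning the full outside width of the frame.

C is a bench: a 1782×353 mm seat slab, 55 mm thick, top at z = 438 mm, on four 53×53 mm square legs flush with the seat corners and standing on z = 0.

The door frame is on top of the table. The bench is on the floor beside the table on its +y side.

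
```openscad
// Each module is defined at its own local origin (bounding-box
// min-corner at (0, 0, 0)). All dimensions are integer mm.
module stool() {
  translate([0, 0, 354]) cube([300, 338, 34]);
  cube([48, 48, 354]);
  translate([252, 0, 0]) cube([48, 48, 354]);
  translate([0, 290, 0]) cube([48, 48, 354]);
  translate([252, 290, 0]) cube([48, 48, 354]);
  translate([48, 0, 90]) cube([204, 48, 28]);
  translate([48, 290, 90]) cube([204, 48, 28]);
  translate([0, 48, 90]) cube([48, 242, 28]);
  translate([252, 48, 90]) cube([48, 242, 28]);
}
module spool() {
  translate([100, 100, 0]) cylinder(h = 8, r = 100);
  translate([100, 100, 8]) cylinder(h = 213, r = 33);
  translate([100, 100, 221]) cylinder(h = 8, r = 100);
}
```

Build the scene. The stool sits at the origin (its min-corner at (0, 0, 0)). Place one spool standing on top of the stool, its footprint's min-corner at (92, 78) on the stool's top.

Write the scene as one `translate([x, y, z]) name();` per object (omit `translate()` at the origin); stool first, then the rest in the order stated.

stool();
translate([92, 78, 388]) spool();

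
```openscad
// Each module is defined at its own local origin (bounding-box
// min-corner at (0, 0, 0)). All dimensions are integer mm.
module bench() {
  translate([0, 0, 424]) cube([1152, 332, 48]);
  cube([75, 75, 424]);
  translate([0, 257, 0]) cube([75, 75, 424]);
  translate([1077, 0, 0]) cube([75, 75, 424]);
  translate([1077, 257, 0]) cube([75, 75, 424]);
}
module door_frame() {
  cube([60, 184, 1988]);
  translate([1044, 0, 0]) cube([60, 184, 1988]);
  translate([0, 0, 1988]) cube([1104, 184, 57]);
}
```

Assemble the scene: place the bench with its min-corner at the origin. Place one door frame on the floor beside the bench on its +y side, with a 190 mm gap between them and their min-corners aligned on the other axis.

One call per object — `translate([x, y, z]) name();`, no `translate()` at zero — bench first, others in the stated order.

bench();
translate([0, 522, 0]) door_frame();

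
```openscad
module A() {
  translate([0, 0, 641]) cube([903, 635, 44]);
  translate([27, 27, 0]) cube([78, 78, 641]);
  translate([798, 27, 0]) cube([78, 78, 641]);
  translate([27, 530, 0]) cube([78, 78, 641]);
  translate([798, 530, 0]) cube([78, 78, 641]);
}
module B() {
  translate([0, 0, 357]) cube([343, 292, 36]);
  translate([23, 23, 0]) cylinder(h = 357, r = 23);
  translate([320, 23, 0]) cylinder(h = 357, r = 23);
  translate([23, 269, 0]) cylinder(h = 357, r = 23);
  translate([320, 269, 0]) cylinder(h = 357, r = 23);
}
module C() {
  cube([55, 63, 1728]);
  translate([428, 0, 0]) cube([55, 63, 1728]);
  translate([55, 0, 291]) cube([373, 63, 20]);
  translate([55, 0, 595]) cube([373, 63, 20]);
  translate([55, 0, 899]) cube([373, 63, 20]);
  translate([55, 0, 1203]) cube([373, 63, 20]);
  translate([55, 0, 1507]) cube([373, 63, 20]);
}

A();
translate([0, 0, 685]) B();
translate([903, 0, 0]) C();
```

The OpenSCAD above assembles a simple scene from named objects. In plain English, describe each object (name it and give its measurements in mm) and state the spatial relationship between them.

A is a table: top 903 mm (x) × 635 mm (y), 44 mm thick, upper face at z = 685 mm, on four 78×78 mm square legs, each inset 27 mm from the nearest pair of top edges, running from z = 0 to the bottom of the top.

B is a four-legged stool. The seat is a 343×292×36 mm slab whose top surface is at z = 393 mm; four round legs, each 46 mm in diameter, run from the floor (z = 0) to the underside of the seat, each leg's axis is inset half a diameter from the nearest pair of seat edges (so the leg's bounding box is flush with the corner).

C is a wooden ladder with two side rails of 55×63 mm section and 1728 mm height, set 483 mm apart overall. Between them run 5 rectangular rungs (63 mm deep, 20 mm thick), front faces flush with the rails' −y face. The bottom of the first rung is 291 mm above the floor and each subsequent rung is 304 mm higher than the one below.

The stool is on top of the table. The ladder is against the table's +x side, with their −y faces flush.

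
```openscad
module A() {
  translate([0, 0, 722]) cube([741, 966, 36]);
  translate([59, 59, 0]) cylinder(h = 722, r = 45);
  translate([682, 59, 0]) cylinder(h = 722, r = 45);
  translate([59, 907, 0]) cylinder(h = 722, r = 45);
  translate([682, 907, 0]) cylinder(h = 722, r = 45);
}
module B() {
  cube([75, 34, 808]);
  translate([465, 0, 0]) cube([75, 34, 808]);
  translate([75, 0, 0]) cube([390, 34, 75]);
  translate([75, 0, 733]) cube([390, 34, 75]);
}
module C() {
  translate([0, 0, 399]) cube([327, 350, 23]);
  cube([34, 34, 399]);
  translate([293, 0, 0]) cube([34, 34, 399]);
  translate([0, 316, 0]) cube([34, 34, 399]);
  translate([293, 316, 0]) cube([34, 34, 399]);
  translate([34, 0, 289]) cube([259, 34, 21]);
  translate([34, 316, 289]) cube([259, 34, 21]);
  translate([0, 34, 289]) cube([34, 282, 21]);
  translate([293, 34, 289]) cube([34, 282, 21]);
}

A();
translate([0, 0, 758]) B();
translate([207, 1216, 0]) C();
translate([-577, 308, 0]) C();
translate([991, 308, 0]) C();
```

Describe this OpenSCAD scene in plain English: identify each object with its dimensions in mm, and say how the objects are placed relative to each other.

A is a rectangular dining table. The top is 741×966×36 mm with its upper surface at z = 758 mm. It stands on four round legs of 90 mm diameter, each leg's bounding box inset 14 mm from the nearest pair of top edges, running from the floor to the underside of the top.

B is a picture frame with a 390×658 mm rectangular opening (x by z) and a uniform 75 mm border on every side. Frame depth is 34 mm along y. It is built from two vertical stiles running the full outside height and two horizontal rails spanning the gap between the stiles.

C is a four-legged stool. The seat is 327×350 mm, 23 mm thick, top at z = 422 mm. It stands on four square legs, each 34×34 mm in cross-section, from z = 0 to the seat underside, each flush with a corner of the seat. Four stretchers, 34 mm wide and 21 mm tall, connect adjacent legs with their undersides at z = 289 mm, each running between the inner faces of the legs it joins and aligned with the legs' outer faces on the other axis.

The picture frame is on top of the table. Three stools sit around the table at the +y, −x, +x sides.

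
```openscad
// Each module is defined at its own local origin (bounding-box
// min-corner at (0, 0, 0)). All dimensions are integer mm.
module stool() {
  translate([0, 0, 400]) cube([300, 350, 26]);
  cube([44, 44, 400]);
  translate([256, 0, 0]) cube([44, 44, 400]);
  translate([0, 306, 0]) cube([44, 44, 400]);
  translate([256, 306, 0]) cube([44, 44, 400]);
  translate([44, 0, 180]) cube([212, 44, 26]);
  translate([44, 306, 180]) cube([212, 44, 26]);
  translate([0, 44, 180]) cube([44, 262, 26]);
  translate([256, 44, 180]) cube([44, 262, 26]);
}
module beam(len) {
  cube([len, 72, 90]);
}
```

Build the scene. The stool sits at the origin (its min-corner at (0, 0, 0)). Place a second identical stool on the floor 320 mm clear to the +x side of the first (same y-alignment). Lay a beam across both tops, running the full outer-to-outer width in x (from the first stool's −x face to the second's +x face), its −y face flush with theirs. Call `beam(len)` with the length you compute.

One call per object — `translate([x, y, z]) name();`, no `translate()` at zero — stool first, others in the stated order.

stool();
translate([620, 0, 0]) stool();
translate([0, 0, 426]) beam(920);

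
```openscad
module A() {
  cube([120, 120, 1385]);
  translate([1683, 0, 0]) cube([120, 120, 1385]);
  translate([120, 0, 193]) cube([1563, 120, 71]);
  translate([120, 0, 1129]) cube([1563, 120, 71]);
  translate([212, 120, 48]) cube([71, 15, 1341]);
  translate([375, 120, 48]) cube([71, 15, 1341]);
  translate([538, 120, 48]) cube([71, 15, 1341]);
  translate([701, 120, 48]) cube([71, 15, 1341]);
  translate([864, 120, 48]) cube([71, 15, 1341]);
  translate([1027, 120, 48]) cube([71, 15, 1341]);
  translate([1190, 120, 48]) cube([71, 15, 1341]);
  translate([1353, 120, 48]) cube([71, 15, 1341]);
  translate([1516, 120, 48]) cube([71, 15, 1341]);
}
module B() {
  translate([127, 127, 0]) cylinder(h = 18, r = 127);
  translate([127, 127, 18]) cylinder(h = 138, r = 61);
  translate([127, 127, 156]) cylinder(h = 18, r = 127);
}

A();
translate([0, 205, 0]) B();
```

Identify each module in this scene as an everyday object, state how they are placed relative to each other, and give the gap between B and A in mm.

The spool's nearest face is 70 mm from the fence section's +y face.

A is a fence section. B is a spool. The spool is on the floor beside the fence section on its +y side. The gap between the spool and the fence section is 70 mm.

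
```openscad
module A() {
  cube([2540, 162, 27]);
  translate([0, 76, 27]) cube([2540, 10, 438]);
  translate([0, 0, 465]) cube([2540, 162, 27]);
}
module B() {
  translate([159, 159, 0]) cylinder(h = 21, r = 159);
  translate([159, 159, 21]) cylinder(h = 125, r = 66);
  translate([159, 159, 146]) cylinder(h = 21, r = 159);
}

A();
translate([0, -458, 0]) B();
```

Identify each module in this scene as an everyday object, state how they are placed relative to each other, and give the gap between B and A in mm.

The spool's nearest face is 140 mm from the I-beam's −y face.

A is an I-beam. B is a spool. The spool is on the floor beside the I-beam on its −y side. The gap between the spool and the I-beam is 140 mm.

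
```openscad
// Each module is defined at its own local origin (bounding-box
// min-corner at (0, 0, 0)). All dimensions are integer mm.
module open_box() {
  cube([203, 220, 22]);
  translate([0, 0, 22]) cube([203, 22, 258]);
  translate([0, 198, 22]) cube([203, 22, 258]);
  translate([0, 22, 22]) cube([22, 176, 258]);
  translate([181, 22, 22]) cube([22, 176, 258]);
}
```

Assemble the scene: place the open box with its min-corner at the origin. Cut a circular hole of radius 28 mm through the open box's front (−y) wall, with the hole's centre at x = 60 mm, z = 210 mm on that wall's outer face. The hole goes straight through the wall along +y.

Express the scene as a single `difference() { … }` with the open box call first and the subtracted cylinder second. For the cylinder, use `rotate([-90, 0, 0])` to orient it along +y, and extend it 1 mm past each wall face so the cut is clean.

difference() {
  open_box();
  translate([60, -1, 210]) rotate([-90, 0, 0]) cylinder(h = 24, r = 28);
}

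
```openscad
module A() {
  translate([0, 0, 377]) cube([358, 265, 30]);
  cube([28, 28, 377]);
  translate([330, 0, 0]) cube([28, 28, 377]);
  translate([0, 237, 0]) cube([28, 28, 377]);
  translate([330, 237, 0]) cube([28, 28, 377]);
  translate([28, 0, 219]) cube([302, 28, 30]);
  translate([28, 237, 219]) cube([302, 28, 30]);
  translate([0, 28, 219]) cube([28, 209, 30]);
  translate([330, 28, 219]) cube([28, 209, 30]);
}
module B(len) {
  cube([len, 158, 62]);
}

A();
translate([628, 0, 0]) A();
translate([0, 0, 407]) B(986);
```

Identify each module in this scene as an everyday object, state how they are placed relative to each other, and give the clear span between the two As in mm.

Second stool starts at x = 628; first ends at x = 358; clear span = 628 − 358 = 270 mm.

A is a stool. B is a beam. A beam spans the tops of two stools. The clear span between the two stools is 270 mm.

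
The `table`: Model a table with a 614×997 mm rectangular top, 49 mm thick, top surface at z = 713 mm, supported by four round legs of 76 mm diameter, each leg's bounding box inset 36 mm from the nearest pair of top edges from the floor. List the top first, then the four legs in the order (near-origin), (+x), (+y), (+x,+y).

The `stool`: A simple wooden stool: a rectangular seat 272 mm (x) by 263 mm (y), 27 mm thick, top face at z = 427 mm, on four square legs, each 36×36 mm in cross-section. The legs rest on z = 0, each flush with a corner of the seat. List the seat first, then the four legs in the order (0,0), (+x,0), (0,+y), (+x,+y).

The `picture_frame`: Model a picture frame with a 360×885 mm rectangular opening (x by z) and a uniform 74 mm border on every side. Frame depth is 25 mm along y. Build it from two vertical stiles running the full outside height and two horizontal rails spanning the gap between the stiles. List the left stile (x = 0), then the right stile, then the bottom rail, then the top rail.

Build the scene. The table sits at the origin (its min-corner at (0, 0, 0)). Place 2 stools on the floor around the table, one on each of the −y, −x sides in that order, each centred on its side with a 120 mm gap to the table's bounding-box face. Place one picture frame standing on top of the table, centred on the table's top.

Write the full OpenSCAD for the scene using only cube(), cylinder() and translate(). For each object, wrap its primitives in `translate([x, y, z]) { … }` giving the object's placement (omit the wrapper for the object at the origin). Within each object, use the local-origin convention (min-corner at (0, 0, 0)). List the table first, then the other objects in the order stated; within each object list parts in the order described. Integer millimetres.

translate([0, 0, 664]) cube([614, 997, 49]);
translate([74, 74, 0]) cylinder(h = 664, r = 38);
translate([540, 74, 0]) cylinder(h = 664, r = 38);
translate([74, 923, 0]) cylinder(h = 664, r = 38);
translate([540, 923, 0]) cylinder(h = 664, r = 38);
translate([171, -383, 0]) {
  translate([0, 0, 400]) cube([272, 263, 27]);
  cube([36, 36, 400]);
  translate([236, 0, 0]) cube([36, 36, 400]);
  translate([0, 227, 0]) cube([36, 36, 400]);
  translate([236, 227, 0]) cube([36, 36, 400]);
}
translate([-392, 367, 0]) {
  translate([0, 0, 400]) cube([272, 263, 27]);
  cube([36, 36, 400]);
  translate([236, 0, 0]) cube([36, 36, 400]);
  translate([0, 227, 0]) cube([36, 36, 400]);
  translate([236, 227, 0]) cube([36, 36, 400]);
}
translate([53, 486, 713]) {
  cube([74, 25, 1033]);
  translate([434, 0, 0]) cube([74, 25, 1033]);
  translate([74, 0, 0]) cube([360, 25, 74]);
  translate([74, 0, 959]) cube([360, 25, 74]);
}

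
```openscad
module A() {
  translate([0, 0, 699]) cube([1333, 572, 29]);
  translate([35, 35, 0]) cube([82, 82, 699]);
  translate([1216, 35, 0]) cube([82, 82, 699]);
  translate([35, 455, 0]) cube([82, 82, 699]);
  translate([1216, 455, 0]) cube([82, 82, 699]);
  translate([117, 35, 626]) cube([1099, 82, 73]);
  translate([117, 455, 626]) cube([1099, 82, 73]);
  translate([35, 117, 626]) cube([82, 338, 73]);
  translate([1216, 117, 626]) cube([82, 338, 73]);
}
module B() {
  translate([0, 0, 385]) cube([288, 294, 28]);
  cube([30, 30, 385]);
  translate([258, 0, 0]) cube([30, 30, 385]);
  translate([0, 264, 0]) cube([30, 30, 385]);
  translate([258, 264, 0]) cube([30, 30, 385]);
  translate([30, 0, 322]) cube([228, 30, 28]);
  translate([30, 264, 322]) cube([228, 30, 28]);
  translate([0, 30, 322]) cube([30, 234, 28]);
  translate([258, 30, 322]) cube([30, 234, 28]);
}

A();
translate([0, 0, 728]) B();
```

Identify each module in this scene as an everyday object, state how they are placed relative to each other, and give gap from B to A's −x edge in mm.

The stool's min-x is at 0; the table's min-x is 0; gap = 0 mm.

A is a table. B is a stool. The stool is on top of the table. The gap from the stool to the table's −x edge is 0 mm.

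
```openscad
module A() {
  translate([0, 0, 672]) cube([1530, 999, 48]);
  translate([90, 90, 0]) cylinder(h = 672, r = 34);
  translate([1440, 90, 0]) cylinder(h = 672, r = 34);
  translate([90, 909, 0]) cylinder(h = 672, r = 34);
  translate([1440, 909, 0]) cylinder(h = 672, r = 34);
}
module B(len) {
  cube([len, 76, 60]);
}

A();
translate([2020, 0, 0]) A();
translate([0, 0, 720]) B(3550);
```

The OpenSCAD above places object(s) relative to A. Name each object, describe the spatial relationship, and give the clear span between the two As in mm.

Second table starts at x = 2020; first ends at x = 1530; clear span = 2020 − 1530 = 490 mm.

A is a table. B is a beam. A beam spans the tops of two tables. The clear span between the two tables is 490 mm.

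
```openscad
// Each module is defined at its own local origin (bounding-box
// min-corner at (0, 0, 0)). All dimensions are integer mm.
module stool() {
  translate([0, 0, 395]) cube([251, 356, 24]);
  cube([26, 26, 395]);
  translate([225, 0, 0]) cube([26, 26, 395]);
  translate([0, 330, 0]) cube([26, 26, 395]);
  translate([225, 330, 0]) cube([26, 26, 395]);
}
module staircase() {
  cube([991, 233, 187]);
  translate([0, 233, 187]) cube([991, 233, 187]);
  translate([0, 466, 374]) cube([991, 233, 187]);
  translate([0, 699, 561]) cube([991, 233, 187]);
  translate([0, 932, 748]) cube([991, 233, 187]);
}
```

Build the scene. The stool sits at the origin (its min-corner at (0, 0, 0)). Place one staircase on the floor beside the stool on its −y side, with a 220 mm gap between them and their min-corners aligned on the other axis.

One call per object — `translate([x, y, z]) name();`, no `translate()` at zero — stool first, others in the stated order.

stool();
translate([0, -1385, 0]) staircase();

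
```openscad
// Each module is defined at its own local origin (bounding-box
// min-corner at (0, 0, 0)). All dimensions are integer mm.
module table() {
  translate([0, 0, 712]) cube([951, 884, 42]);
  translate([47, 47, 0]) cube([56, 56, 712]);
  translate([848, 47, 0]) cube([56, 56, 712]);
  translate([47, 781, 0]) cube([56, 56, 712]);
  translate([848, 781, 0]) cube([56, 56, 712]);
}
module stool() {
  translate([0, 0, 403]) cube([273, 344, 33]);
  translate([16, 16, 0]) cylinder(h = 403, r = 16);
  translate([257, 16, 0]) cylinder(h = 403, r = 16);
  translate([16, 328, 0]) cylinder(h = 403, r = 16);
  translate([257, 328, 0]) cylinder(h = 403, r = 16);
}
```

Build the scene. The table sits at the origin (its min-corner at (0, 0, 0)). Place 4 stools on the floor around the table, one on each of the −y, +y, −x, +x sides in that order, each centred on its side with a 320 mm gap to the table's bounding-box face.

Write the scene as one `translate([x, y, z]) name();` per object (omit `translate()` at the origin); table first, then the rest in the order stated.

table();
translate([339, -664, 0]) stool();
translate([339, 1204, 0]) stool();
translate([-593, 270, 0]) stool();
translate([1271, 270, 0]) stool();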